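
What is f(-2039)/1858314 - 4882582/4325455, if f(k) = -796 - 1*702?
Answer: -4539925009169/4019026791435 ≈ -1.1296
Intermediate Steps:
f(k) = -1498 (f(k) = -796 - 702 = -1498)
f(-2039)/1858314 - 4882582/4325455 = -1498/1858314 - 4882582/4325455 = -1498*1/1858314 - 4882582*1/4325455 = -749/929157 - 4882582/4325455 = -4539925009169/4019026791435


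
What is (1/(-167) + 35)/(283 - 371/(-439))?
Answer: 213793/1734128 ≈ 0.12329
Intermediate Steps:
(1/(-167) + 35)/(283 - 371/(-439)) = (-1/167 + 35)/(283 - 371*(-1/439)) = 5844/(167*(283 + 371/439)) = 5844/(167*(124608/439)) = (5844/167)*(439/124608) = 213793/1734128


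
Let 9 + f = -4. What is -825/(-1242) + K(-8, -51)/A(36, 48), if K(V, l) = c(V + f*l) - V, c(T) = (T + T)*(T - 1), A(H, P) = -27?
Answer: -39409583/1242 ≈ -31731.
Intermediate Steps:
f = -13 (f = -9 - 4 = -13)
c(T) = 2*T*(-1 + T) (c(T) = (2*T)*(-1 + T) = 2*T*(-1 + T))
K(V, l) = -V + 2*(V - 13*l)*(-1 + V - 13*l) (K(V, l) = 2*(V - 13*l)*(-1 + (V - 13*l)) - V = 2*(V - 13*l)*(-1 + V - 13*l) - V = -V + 2*(V - 13*l)*(-1 + V - 13*l))
-825/(-1242) + K(-8, -51)/A(36, 48) = -825/(-1242) + (-1*(-8) - 2*(-8 - 13*(-51))*(1 - 1*(-8) + 13*(-51)))/(-27) = -825*(-1/1242) + (8 - 2*(-8 + 663)*(1 + 8 - 663))*(-1/27) = 275/414 + (8 - 2*655*(-654))*(-1/27) = 275/414 + (8 + 856740)*(-1/27) = 275/414 + 856748*(-1/27) = 275/414 - 856748/27 = -39409583/1242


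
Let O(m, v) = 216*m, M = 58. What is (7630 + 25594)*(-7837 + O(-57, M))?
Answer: -669430376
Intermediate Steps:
(7630 + 25594)*(-7837 + O(-57, M)) = (7630 + 25594)*(-7837 + 216*(-57)) = 33224*(-7837 - 12312) = 33224*(-20149) = -669430376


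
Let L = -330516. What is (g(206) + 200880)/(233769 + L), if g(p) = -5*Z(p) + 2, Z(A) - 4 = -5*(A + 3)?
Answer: -29441/13821 ≈ -2.1302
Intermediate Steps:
Z(A) = -11 - 5*A (Z(A) = 4 - 5*(A + 3) = 4 - 5*(3 + A) = 4 + (-15 - 5*A) = -11 - 5*A)
g(p) = 57 + 25*p (g(p) = -5*(-11 - 5*p) + 2 = (55 + 25*p) + 2 = 57 + 25*p)
(g(206) + 200880)/(233769 + L) = ((57 + 25*206) + 200880)/(233769 - 330516) = ((57 + 5150) + 200880)/(-96747) = (5207 + 200880)*(-1/96747) = 206087*(-1/96747) = -29441/13821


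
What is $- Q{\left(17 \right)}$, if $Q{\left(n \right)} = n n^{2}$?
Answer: $-4913$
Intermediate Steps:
$Q{\left(n \right)} = n^{3}$
$- Q{\left(17 \right)} = - 17^{3} = \left(-1\right) 4913 = -4913$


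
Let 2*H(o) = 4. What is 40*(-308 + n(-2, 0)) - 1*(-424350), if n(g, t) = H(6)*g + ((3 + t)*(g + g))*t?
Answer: 411870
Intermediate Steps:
H(o) = 2 (H(o) = (½)*4 = 2)
n(g, t) = 2*g + 2*g*t*(3 + t) (n(g, t) = 2*g + ((3 + t)*(g + g))*t = 2*g + ((3 + t)*(2*g))*t = 2*g + (2*g*(3 + t))*t = 2*g + 2*g*t*(3 + t))
40*(-308 + n(-2, 0)) - 1*(-424350) = 40*(-308 + 2*(-2)*(1 + 0² + 3*0)) - 1*(-424350) = 40*(-308 + 2*(-2)*(1 + 0 + 0)) + 424350 = 40*(-308 + 2*(-2)*1) + 424350 = 40*(-308 - 4) + 424350 = 40*(-312) + 424350 = -12480 + 424350 = 411870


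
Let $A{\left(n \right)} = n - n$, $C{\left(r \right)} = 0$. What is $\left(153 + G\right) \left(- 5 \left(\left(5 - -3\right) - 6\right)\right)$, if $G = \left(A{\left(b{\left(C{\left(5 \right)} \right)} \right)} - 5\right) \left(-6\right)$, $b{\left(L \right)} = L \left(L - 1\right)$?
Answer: $-1830$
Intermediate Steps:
$b{\left(L \right)} = L \left(-1 + L\right)$
$A{\left(n \right)} = 0$
$G = 30$ ($G = \left(0 - 5\right) \left(-6\right) = \left(-5\right) \left(-6\right) = 30$)
$\left(153 + G\right) \left(- 5 \left(\left(5 - -3\right) - 6\right)\right) = \left(153 + 30\right) \left(- 5 \left(\left(5 - -3\right) - 6\right)\right) = 183 \left(- 5 \left(\left(5 + 3\right) - 6\right)\right) = 183 \left(- 5 \left(8 - 6\right)\right) = 183 \left(\left(-5\right) 2\right) = 183 \left(-10\right) = -1830$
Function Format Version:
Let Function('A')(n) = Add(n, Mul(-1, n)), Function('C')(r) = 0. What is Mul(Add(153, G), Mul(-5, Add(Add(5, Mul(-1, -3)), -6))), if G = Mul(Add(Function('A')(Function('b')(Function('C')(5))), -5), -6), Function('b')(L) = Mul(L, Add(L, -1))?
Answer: -1830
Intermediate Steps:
Function('b')(L) = Mul(L, Add(-1, L))
Function('A')(n) = 0
G = 30 (G = Mul(Add(0, -5), -6) = Mul(-5, -6) = 30)
Mul(Add(153, G), Mul(-5, Add(Add(5, Mul(-1, -3)), -6))) = Mul(Add(153, 30), Mul(-5, Add(Add(5, Mul(-1, -3)), -6))) = Mul(183, Mul(-5, Add(Add(5, 3), -6))) = Mul(183, Mul(-5, Add(8, -6))) = Mul(183, Mul(-5, 2)) = Mul(183, -10) = -1830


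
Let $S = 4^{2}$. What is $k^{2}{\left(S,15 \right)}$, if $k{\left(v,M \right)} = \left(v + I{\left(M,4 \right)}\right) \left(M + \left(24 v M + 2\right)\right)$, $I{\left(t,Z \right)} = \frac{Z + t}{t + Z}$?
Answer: $9645007681$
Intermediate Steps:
$I{\left(t,Z \right)} = 1$ ($I{\left(t,Z \right)} = \frac{Z + t}{Z + t} = 1$)
$S = 16$
$k{\left(v,M \right)} = \left(1 + v\right) \left(2 + M + 24 M v\right)$ ($k{\left(v,M \right)} = \left(v + 1\right) \left(M + \left(24 v M + 2\right)\right) = \left(1 + v\right) \left(M + \left(24 M v + 2\right)\right) = \left(1 + v\right) \left(M + \left(2 + 24 M v\right)\right) = \left(1 + v\right) \left(2 + M + 24 M v\right)$)
$k^{2}{\left(S,15 \right)} = \left(2 + 15 + 2 \cdot 16 + 24 \cdot 15 \cdot 16^{2} + 25 \cdot 15 \cdot 16\right)^{2} = \left(2 + 15 + 32 + 24 \cdot 15 \cdot 256 + 6000\right)^{2} = \left(2 + 15 + 32 + 92160 + 6000\right)^{2} = 98209^{2} = 9645007681$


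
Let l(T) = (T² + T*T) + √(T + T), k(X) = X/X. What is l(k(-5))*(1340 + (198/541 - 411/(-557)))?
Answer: 808248434/301337 + 404124217*√2/301337 ≈ 4578.8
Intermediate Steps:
k(X) = 1
l(T) = 2*T² + √2*√T (l(T) = (T² + T²) + √(2*T) = 2*T² + √2*√T)
l(k(-5))*(1340 + (198/541 - 411/(-557))) = (2*1² + √2*√1)*(1340 + (198/541 - 411/(-557))) = (2*1 + √2*1)*(1340 + (198*(1/541) - 411*(-1/557))) = (2 + √2)*(1340 + (198/541 + 411/557)) = (2 + √2)*(1340 + 332637/301337) = (2 + √2)*(404124217/301337) = 808248434/301337 + 404124217*√2/301337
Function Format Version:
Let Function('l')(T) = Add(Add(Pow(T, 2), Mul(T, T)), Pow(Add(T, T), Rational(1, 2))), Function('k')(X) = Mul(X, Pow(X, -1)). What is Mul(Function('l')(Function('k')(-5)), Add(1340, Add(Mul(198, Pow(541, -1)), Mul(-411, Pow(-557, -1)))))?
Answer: Add(Rational(808248434, 301337), Mul(Rational(404124217, 301337), Pow(2, Rational(1, 2)))) ≈ 4578.8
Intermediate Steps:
Function('k')(X) = 1
Function('l')(T) = Add(Mul(2, Pow(T, 2)), Mul(Pow(2, Rational(1, 2)), Pow(T, Rational(1, 2)))) (Function('l')(T) = Add(Add(Pow(T, 2), Pow(T, 2)), Pow(Mul(2, T), Rational(1, 2))) = Add(Mul(2, Pow(T, 2)), Mul(Pow(2, Rational(1, 2)), Pow(T, Rational(1, 2)))))
Mul(Function('l')(Function('k')(-5)), Add(1340, Add(Mul(198, Pow(541, -1)), Mul(-411, Pow(-557, -1))))) = Mul(Add(Mul(2, Pow(1, 2)), Mul(Pow(2, Rational(1, 2)), Pow(1, Rational(1, 2)))), Add(1340, Add(Mul(198, Pow(541, -1)), Mul(-411, Pow(-557, -1))))) = Mul(Add(Mul(2, 1), Mul(Pow(2, Rational(1, 2)), 1)), Add(1340, Add(Mul(198, Rational(1, 541)), Mul(-411, Rational(-1, 557))))) = Mul(Add(2, Pow(2, Rational(1, 2))), Add(1340, Add(Rational(198, 541), Rational(411, 557)))) = Mul(Add(2, Pow(2, Rational(1, 2))), Add(1340, Rational(332637, 301337))) = Mul(Add(2, Pow(2, Rational(1, 2))), Rational(404124217, 301337)) = Add(Rational(808248434, 301337), Mul(Rational(404124217, 301337), Pow(2, Rational(1, 2))))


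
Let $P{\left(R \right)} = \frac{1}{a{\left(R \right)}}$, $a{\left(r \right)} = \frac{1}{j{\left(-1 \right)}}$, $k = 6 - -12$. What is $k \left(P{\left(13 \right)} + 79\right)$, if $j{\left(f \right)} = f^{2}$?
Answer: $1440$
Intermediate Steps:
$k = 18$ ($k = 6 + 12 = 18$)
$a{\left(r \right)} = 1$ ($a{\left(r \right)} = \frac{1}{\left(-1\right)^{2}} = 1^{-1} = 1$)
$P{\left(R \right)} = 1$ ($P{\left(R \right)} = 1^{-1} = 1$)
$k \left(P{\left(13 \right)} + 79\right) = 18 \left(1 + 79\right) = 18 \cdot 80 = 1440$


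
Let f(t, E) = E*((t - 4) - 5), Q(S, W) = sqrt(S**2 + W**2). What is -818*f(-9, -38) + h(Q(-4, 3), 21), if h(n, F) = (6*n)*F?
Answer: -558882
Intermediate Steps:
f(t, E) = E*(-9 + t) (f(t, E) = E*((-4 + t) - 5) = E*(-9 + t))
h(n, F) = 6*F*n
-818*f(-9, -38) + h(Q(-4, 3), 21) = -(-31084)*(-9 - 9) + 6*21*sqrt((-4)**2 + 3**2) = -(-31084)*(-18) + 6*21*sqrt(16 + 9) = -818*684 + 6*21*sqrt(25) = -559512 + 6*21*5 = -559512 + 630 = -558882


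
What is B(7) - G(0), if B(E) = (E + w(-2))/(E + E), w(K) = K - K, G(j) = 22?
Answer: -43/2 ≈ -21.500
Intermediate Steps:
w(K) = 0
B(E) = ½ (B(E) = (E + 0)/(E + E) = E/((2*E)) = E*(1/(2*E)) = ½)
B(7) - G(0) = ½ - 1*22 = ½ - 22 = -43/2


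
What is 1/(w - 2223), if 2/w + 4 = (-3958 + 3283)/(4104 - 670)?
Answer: -14411/32042521 ≈ -0.00044975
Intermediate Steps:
w = -6868/14411 (w = 2/(-4 + (-3958 + 3283)/(4104 - 670)) = 2/(-4 - 675/3434) = 2/(-14411/3434) = 2*(-3434/14411) = -6868/14411 ≈ -0.47658)
1/(w - 2223) = 1/(-6868/14411 - 2223) = 1/(-32042521/14411) = -14411/32042521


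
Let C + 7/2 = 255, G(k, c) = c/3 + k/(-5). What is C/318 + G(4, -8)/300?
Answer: 185869/238500 ≈ 0.77932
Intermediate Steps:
G(k, c) = -k/5 + c/3 (G(k, c) = c*(⅓) + k*(-⅕) = c/3 - k/5 = -k/5 + c/3)
C = 503/2 (C = -7/2 + 255 = 503/2 ≈ 251.50)
C/318 + G(4, -8)/300 = (503/2)/318 + (-⅕*4 + (⅓)*(-8))/300 = (503/2)*(1/318) + (-⅘ - 8/3)*(1/300) = 503/636 - 52/15*1/300 = 503/636 - 13/1125 = 185869/238500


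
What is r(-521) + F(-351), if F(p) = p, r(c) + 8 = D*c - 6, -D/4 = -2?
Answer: -4533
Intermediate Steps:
D = 8 (D = -4*(-2) = 8)
r(c) = -14 + 8*c (r(c) = -8 + (8*c - 6) = -8 + (-6 + 8*c) = -14 + 8*c)
r(-521) + F(-351) = (-14 + 8*(-521)) - 351 = (-14 - 4168) - 351 = -4182 - 351 = -4533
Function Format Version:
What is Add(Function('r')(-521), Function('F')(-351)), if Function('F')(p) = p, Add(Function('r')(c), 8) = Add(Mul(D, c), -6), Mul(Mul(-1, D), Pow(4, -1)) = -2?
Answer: -4533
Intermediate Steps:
D = 8 (D = Mul(-4, -2) = 8)
Function('r')(c) = Add(-14, Mul(8, c)) (Function('r')(c) = Add(-8, Add(Mul(8, c), -6)) = Add(-8, Add(-6, Mul(8, c))) = Add(-14, Mul(8, c)))
Add(Function('r')(-521), Function('F')(-351)) = Add(Add(-14, Mul(8, -521)), -351) = Add(Add(-14, -4168), -351) = Add(-4182, -351) = -4533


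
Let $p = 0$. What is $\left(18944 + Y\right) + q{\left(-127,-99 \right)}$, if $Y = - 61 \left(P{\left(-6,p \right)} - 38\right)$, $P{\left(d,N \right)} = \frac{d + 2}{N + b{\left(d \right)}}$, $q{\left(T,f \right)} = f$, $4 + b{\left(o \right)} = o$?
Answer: $\frac{105693}{5} \approx 21139.0$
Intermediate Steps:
$b{\left(o \right)} = -4 + o$
$P{\left(d,N \right)} = \frac{2 + d}{-4 + N + d}$ ($P{\left(d,N \right)} = \frac{d + 2}{N + \left(-4 + d\right)} = \frac{2 + d}{-4 + N + d}$)
$Y = \frac{11468}{5}$ ($Y = - 61 \left(\frac{2 - 6}{-4 + 0 - 6} - 38\right) = - 61 \left(\frac{1}{-10} \left(-4\right) - 38\right) = - 61 \left(\left(- \frac{1}{10}\right) \left(-4\right) - 38\right) = - 61 \left(\frac{2}{5} - 38\right) = \left(-61\right) \left(- \frac{188}{5}\right) = \frac{11468}{5} \approx 2293.6$)
$\left(18944 + Y\right) + q{\left(-127,-99 \right)} = \left(18944 + \frac{11468}{5}\right) - 99 = \frac{106188}{5} - 99 = \frac{105693}{5}$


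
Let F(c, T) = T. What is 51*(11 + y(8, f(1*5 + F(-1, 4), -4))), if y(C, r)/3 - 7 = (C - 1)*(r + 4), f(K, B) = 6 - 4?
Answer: 8058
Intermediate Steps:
f(K, B) = 2
y(C, r) = 21 + 3*(-1 + C)*(4 + r) (y(C, r) = 21 + 3*((C - 1)*(r + 4)) = 21 + 3*((-1 + C)*(4 + r)) = 21 + 3*(-1 + C)*(4 + r))
51*(11 + y(8, f(1*5 + F(-1, 4), -4))) = 51*(11 + (9 - 3*2 + 12*8 + 3*8*2)) = 51*(11 + (9 - 6 + 96 + 48)) = 51*(11 + 147) = 51*158 = 8058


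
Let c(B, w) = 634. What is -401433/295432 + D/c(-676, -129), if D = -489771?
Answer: -72474267297/93651944 ≈ -773.87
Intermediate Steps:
-401433/295432 + D/c(-676, -129) = -401433/295432 - 489771/634 = -72474267297/93651944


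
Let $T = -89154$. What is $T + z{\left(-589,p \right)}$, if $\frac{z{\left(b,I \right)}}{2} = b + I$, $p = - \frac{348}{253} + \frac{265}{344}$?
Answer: $- \frac{3930939979}{43516} \approx -90333.0$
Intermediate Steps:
$p = - \frac{52667}{87032}$ ($p = \left(-348\right) \frac{1}{253} + 265 \cdot \frac{1}{344} = - \frac{348}{253} + \frac{265}{344} = - \frac{52667}{87032} \approx -0.60515$)
$z{\left(b,I \right)} = 2 I + 2 b$ ($z{\left(b,I \right)} = 2 \left(b + I\right) = 2 \left(I + b\right) = 2 I + 2 b$)
$T + z{\left(-589,p \right)} = -89154 + \left(2 \left(- \frac{52667}{87032}\right) + 2 \left(-589\right)\right) = -89154 - \frac{51314515}{43516} = - \frac{3930939979}{43516}$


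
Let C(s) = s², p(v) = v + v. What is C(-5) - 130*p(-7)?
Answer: 1845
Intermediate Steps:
p(v) = 2*v
C(-5) - 130*p(-7) = (-5)² - 260*(-7) = 25 - 130*(-14) = 25 + 1820 = 1845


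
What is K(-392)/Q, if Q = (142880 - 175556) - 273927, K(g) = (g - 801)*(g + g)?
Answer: -935312/306603 ≈ -3.0506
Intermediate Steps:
K(g) = 2*g*(-801 + g) (K(g) = (-801 + g)*(2*g) = 2*g*(-801 + g))
Q = -306603 (Q = -32676 - 273927 = -306603)
K(-392)/Q = (2*(-392)*(-801 - 392))/(-306603) = (2*(-392)*(-1193))*(-1/306603) = 935312*(-1/306603) = -935312/306603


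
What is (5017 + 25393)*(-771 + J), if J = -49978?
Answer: -1543277090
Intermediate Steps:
(5017 + 25393)*(-771 + J) = (5017 + 25393)*(-771 - 49978) = 30410*(-50749) = -1543277090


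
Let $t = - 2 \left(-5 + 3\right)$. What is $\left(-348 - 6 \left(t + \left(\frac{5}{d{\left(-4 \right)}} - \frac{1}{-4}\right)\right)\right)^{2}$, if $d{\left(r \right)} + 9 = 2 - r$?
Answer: $\frac{528529}{4} \approx 1.3213 \cdot 10^{5}$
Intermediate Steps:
$d{\left(r \right)} = -7 - r$ ($d{\left(r \right)} = -9 - \left(-2 + r\right) = -7 - r$)
$t = 4$ ($t = \left(-2\right) \left(-2\right) = 4$)
$\left(-348 - 6 \left(t + \left(\frac{5}{d{\left(-4 \right)}} - \frac{1}{-4}\right)\right)\right)^{2} = \left(-348 - 6 \left(4 + \left(\frac{5}{-7 - -4} - \frac{1}{-4}\right)\right)\right)^{2} = \left(-348 - 6 \left(4 + \left(\frac{5}{-7 + 4} - - \frac{1}{4}\right)\right)\right)^{2} = \left(-348 - 6 \left(4 + \left(\frac{5}{-3} + \frac{1}{4}\right)\right)\right)^{2} = \left(-348 - 6 \left(4 + \left(5 \left(- \frac{1}{3}\right) + \frac{1}{4}\right)\right)\right)^{2} = \left(-348 - 6 \left(4 + \left(- \frac{5}{3} + \frac{1}{4}\right)\right)\right)^{2} = \left(-348 - 6 \left(4 - \frac{17}{12}\right)\right)^{2} = \left(-348 - \frac{31}{2}\right)^{2} = \left(- \frac{727}{2}\right)^{2} = \frac{528529}{4}$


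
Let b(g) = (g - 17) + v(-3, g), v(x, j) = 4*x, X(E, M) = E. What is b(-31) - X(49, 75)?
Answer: -109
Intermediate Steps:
b(g) = -29 + g (b(g) = (g - 17) + 4*(-3) = (-17 + g) - 12 = -29 + g)
b(-31) - X(49, 75) = (-29 - 31) - 1*49 = -60 - 49 = -109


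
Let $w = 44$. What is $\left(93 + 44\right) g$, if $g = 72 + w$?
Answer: $15892$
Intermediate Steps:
$g = 116$ ($g = 72 + 44 = 116$)
$\left(93 + 44\right) g = \left(93 + 44\right) 116 = 137 \cdot 116 = 15892$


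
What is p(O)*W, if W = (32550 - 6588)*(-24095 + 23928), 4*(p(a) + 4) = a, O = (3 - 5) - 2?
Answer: 21678270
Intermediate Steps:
O = -4 (O = -2 - 2 = -4)
p(a) = -4 + a/4
W = -4335654 (W = 25962*(-167) = -4335654)
p(O)*W = (-4 + (¼)*(-4))*(-4335654) = (-4 - 1)*(-4335654) = -5*(-4335654) = 21678270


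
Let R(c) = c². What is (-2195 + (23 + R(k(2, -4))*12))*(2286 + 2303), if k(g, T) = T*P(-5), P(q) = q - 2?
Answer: 33206004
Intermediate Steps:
P(q) = -2 + q
k(g, T) = -7*T (k(g, T) = T*(-2 - 5) = T*(-7) = -7*T)
(-2195 + (23 + R(k(2, -4))*12))*(2286 + 2303) = (-2195 + (23 + (-7*(-4))²*12))*(2286 + 2303) = (-2195 + (23 + 28²*12))*4589 = (-2195 + (23 + 784*12))*4589 = (-2195 + (23 + 9408))*4589 = (-2195 + 9431)*4589 = 7236*4589 = 33206004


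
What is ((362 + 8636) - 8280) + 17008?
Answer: 17726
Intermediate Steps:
((362 + 8636) - 8280) + 17008 = (8998 - 8280) + 17008 = 718 + 17008 = 17726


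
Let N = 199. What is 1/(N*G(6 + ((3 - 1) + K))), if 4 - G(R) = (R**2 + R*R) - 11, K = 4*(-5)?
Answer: -1/54327 ≈ -1.8407e-5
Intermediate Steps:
K = -20
G(R) = 15 - 2*R**2 (G(R) = 4 - ((R**2 + R*R) - 11) = 4 - ((R**2 + R**2) - 11) = 4 - (2*R**2 - 11) = 4 - (-11 + 2*R**2) = 4 + (11 - 2*R**2) = 15 - 2*R**2)
1/(N*G(6 + ((3 - 1) + K))) = 1/(199*(15 - 2*(6 + ((3 - 1) - 20))**2)) = 1/(199*(15 - 2*(6 + (2 - 20))**2)) = 1/(199*(15 - 2*(6 - 18)**2)) = 1/(199*(15 - 2*(-12)**2)) = 1/(199*(15 - 2*144)) = 1/(199*(15 - 288)) = 1/(199*(-273)) = 1/(-54327) = -1/54327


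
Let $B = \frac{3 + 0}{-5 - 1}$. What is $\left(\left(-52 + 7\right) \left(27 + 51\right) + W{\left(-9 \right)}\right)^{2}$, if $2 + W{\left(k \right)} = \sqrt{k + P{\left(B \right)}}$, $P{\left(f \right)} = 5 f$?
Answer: $\frac{\left(-7024 + i \sqrt{46}\right)^{2}}{4} \approx 1.2334 \cdot 10^{7} - 23820.0 i$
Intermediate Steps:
$B = - \frac{1}{2}$ ($B = \frac{3}{-6} = 3 \left(- \frac{1}{6}\right) = - \frac{1}{2} \approx -0.5$)
$W{\left(k \right)} = -2 + \sqrt{- \frac{5}{2} + k}$ ($W{\left(k \right)} = -2 + \sqrt{k + 5 \left(- \frac{1}{2}\right)} = -2 + \sqrt{k - \frac{5}{2}} = -2 + \sqrt{- \frac{5}{2} + k}$)
$\left(\left(-52 + 7\right) \left(27 + 51\right) + W{\left(-9 \right)}\right)^{2} = \left(\left(-52 + 7\right) \left(27 + 51\right) - \left(2 - \frac{\sqrt{-10 + 4 \left(-9\right)}}{2}\right)\right)^{2} = \left(\left(-45\right) 78 - \left(2 - \frac{\sqrt{-10 - 36}}{2}\right)\right)^{2} = \left(-3510 - \left(2 - \frac{\sqrt{-46}}{2}\right)\right)^{2} = \left(-3510 - \left(2 - \frac{i \sqrt{46}}{2}\right)\right)^{2} = \left(-3512 + \frac{i \sqrt{46}}{2}\right)^{2}$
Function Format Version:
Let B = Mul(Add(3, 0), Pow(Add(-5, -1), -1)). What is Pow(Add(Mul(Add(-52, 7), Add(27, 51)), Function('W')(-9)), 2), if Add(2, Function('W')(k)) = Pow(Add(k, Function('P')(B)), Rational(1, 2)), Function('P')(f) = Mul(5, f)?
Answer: Mul(Rational(1, 4), Pow(Add(-7024, Mul(I, Pow(46, Rational(1, 2)))), 2)) ≈ Add(1.2334e+7, Mul(-23820., I))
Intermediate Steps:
B = Rational(-1, 2) (B = Mul(3, Pow(-6, -1)) = Mul(3, Rational(-1, 6)) = Rational(-1, 2) ≈ -0.50000)
Function('W')(k) = Add(-2, Pow(Add(Rational(-5, 2), k), Rational(1, 2))) (Function('W')(k) = Add(-2, Pow(Add(k, Mul(5, Rational(-1, 2))), Rational(1, 2))) = Add(-2, Pow(Add(k, Rational(-5, 2)), Rational(1, 2))) = Add(-2, Pow(Add(Rational(-5, 2), k), Rational(1, 2))))
Pow(Add(Mul(Add(-52, 7), Add(27, 51)), Function('W')(-9)), 2) = Pow(Add(Mul(Add(-52, 7), Add(27, 51)), Add(-2, Mul(Rational(1, 2), Pow(Add(-10, Mul(4, -9)), Rational(1, 2))))), 2) = Pow(Add(Mul(-45, 78), Add(-2, Mul(Rational(1, 2), Pow(Add(-10, -36), Rational(1, 2))))), 2) = Pow(Add(-3510, Add(-2, Mul(Rational(1, 2), Pow(-46, Rational(1, 2))))), 2) = Pow(Add(-3510, Add(-2, Mul(Rational(1, 2), Mul(I, Pow(46, Rational(1, 2)))))), 2) = Pow(Add(-3510, Add(-2, Mul(Rational(1, 2), I, Pow(46, Rational(1, 2))))), 2) = Pow(Add(-3512, Mul(Rational(1, 2), I, Pow(46, Rational(1, 2)))), 2)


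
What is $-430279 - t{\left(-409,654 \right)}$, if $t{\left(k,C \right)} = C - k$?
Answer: $-431342$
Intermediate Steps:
$-430279 - t{\left(-409,654 \right)} = -430279 - \left(654 - -409\right) = -430279 - \left(654 + 409\right) = -430279 - 1063 = -431342$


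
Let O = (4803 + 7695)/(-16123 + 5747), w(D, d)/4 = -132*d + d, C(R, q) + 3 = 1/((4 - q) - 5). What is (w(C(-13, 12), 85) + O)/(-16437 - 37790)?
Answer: 231079769/281329676 ≈ 0.82138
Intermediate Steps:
C(R, q) = -3 + 1/(-1 - q) (C(R, q) = -3 + 1/((4 - q) - 5) = -3 + 1/(-1 - q))
w(D, d) = -524*d (w(D, d) = 4*(-132*d + d) = 4*(-131*d) = -524*d)
O = -6249/5188 (O = 12498/(-10376) = 12498*(-1/10376) = -6249/5188 ≈ -1.2045)
(w(C(-13, 12), 85) + O)/(-16437 - 37790) = (-524*85 - 6249/5188)/(-16437 - 37790) = (-44540 - 6249/5188)/(-54227) = -231079769/5188*(-1/54227) = 231079769/281329676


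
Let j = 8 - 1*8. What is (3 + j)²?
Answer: 9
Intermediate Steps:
j = 0 (j = 8 - 8 = 0)
(3 + j)² = (3 + 0)² = 3² = 9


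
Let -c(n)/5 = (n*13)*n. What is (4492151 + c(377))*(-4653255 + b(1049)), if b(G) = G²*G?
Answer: -5456590474094196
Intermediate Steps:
c(n) = -65*n² (c(n) = -5*n*13*n = -5*13*n*n = -65*n²)
b(G) = G³
(4492151 + c(377))*(-4653255 + b(1049)) = (4492151 - 65*377²)*(-4653255 + 1049³) = (4492151 - 65*142129)*(-4653255 + 1154320649) = (4492151 - 9238385)*1149667394 = -4746234*1149667394 = -5456590474094196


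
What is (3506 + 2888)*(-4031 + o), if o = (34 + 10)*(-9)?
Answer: -28306238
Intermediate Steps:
o = -396 (o = 44*(-9) = -396)
(3506 + 2888)*(-4031 + o) = (3506 + 2888)*(-4031 - 396) = 6394*(-4427) = -28306238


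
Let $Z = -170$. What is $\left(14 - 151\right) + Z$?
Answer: $-307$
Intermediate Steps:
$\left(14 - 151\right) + Z = \left(14 - 151\right) - 170 = -137 - 170 = -307$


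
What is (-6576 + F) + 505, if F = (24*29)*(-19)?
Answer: -19295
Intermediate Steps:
F = -13224 (F = 696*(-19) = -13224)
(-6576 + F) + 505 = (-6576 - 13224) + 505 = -19800 + 505 = -19295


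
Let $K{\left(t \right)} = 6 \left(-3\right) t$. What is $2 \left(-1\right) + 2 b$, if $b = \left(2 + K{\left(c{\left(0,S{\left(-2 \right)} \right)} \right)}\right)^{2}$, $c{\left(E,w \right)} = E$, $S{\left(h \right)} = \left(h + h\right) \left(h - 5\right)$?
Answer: $6$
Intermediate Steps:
$S{\left(h \right)} = 2 h \left(-5 + h\right)$
$K{\left(t \right)} = - 18 t$
$b = 4$ ($b = \left(2 - 0\right)^{2} = \left(2 + 0\right)^{2} = 2^{2} = 4$)
$2 \left(-1\right) + 2 b = 2 \left(-1\right) + 2 \cdot 4 = -2 + 8 = 6$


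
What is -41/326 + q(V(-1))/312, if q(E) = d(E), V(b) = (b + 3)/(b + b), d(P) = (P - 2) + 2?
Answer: -6559/50856 ≈ -0.12897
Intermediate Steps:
d(P) = P (d(P) = (-2 + P) + 2 = P)
V(b) = (3 + b)/(2*b) (V(b) = (3 + b)/((2*b)) = (3 + b)*(1/(2*b)) = (3 + b)/(2*b))
q(E) = E
-41/326 + q(V(-1))/312 = -41/326 + ((½)*(3 - 1)/(-1))/312 = -41*1/326 + ((½)*(-1)*2)*(1/312) = -41/326 - 1*1/312 = -41/326 - 1/312 = -6559/50856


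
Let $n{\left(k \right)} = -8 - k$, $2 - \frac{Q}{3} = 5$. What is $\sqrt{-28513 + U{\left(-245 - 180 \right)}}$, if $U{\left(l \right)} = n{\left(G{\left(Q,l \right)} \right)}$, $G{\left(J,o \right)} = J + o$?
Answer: $i \sqrt{28087} \approx 167.59 i$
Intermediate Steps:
$Q = -9$ ($Q = 6 - 15 = -9$)
$U{\left(l \right)} = 1 - l$ ($U{\left(l \right)} = -8 - \left(-9 + l\right) = 1 - l$)
$\sqrt{-28513 + U{\left(-245 - 180 \right)}} = \sqrt{-28513 + \left(1 - \left(-245 - 180\right)\right)} = \sqrt{-28513 + \left(1 - -425\right)} = \sqrt{-28513 + \left(1 + 425\right)} = \sqrt{-28513 + 426} = \sqrt{-28087} = i \sqrt{28087}$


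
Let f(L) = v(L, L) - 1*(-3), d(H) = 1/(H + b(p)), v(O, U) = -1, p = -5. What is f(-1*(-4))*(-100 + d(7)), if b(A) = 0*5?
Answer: -1398/7 ≈ -199.71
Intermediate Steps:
b(A) = 0
d(H) = 1/H (d(H) = 1/(H + 0) = 1/H)
f(L) = 2 (f(L) = -1 - 1*(-3) = -1 + 3 = 2)
f(-1*(-4))*(-100 + d(7)) = 2*(-100 + 1/7) = 2*(-100 + ⅐) = 2*(-699/7) = -1398/7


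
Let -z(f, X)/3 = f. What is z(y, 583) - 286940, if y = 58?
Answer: -287114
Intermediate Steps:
z(f, X) = -3*f
z(y, 583) - 286940 = -3*58 - 286940 = -174 - 286940 = -287114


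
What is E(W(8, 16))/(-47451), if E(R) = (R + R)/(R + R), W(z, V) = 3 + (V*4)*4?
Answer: -1/47451 ≈ -2.1074e-5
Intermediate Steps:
W(z, V) = 3 + 16*V (W(z, V) = 3 + (4*V)*4 = 3 + 16*V)
E(R) = 1 (E(R) = (2*R)/((2*R)) = (2*R)*(1/(2*R)) = 1)
E(W(8, 16))/(-47451) = 1/(-47451) = 1*(-1/47451) = -1/47451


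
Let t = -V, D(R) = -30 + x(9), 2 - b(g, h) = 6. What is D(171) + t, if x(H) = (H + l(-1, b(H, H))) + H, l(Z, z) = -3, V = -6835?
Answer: 6820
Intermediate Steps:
b(g, h) = -4 (b(g, h) = 2 - 1*6 = 2 - 6 = -4)
x(H) = -3 + 2*H (x(H) = (H - 3) + H = (-3 + H) + H = -3 + 2*H)
D(R) = -15 (D(R) = -30 + (-3 + 2*9) = -30 + (-3 + 18) = -30 + 15 = -15)
t = 6835 (t = -1*(-6835) = 6835)
D(171) + t = -15 + 6835 = 6820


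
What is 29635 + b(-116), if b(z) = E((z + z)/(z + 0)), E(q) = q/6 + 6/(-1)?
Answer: 88888/3 ≈ 29629.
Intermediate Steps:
E(q) = -6 + q/6 (E(q) = q*(⅙) + 6*(-1) = q/6 - 6 = -6 + q/6)
b(z) = -17/3 (b(z) = -6 + ((z + z)/(z + 0))/6 = -6 + ((2*z)/z)/6 = -6 + (⅙)*2 = -6 + ⅓ = -17/3)
29635 + b(-116) = 29635 - 17/3 = 88888/3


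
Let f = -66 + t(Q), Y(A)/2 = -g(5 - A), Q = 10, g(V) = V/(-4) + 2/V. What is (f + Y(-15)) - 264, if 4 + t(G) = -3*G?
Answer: -1771/5 ≈ -354.20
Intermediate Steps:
g(V) = 2/V - V/4 (g(V) = V*(-¼) + 2/V = -V/4 + 2/V = 2/V - V/4)
Y(A) = 5/2 - 4/(5 - A) - A/2 (Y(A) = 2*(-(2/(5 - A) - (5 - A)/4)) = 2*(-(2/(5 - A) + (-5/4 + A/4))) = 2*(-(-5/4 + 2/(5 - A) + A/4)) = 2*(5/4 - 2/(5 - A) - A/4) = 5/2 - 4/(5 - A) - A/2)
t(G) = -4 - 3*G
f = -100 (f = -66 + (-4 - 3*10) = -66 + (-4 - 30) = -66 - 34 = -100)
(f + Y(-15)) - 264 = (-100 + (8 - (5 - 1*(-15))²)/(2*(-5 - 15))) - 264 = (-100 + (½)*(8 - (5 + 15)²)/(-20)) - 264 = (-100 + (½)*(-1/20)*(8 - 1*20²)) - 264 = (-100 + (½)*(-1/20)*(8 - 1*400)) - 264 = (-100 + (½)*(-1/20)*(8 - 400)) - 264 = (-100 + (½)*(-1/20)*(-392)) - 264 = (-100 + 49/5) - 264 = -451/5 - 264 = -1771/5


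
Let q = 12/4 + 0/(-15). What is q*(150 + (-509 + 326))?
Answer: -99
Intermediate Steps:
q = 3 (q = 12*(1/4) + 0*(-1/15) = 3 + 0 = 3)
q*(150 + (-509 + 326)) = 3*(150 + (-509 + 326)) = 3*(150 - 183) = 3*(-33) = -99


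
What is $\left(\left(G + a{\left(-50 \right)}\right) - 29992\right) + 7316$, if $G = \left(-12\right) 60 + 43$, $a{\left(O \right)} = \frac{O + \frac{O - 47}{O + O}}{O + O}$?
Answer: $- \frac{233525097}{10000} \approx -23353.0$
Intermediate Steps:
$a{\left(O \right)} = \frac{O + \frac{-47 + O}{2 O}}{2 O}$
$G = -677$ ($G = -720 + 43 = -677$)
$\left(\left(G + a{\left(-50 \right)}\right) - 29992\right) + 7316 = \left(\left(-677 + \frac{-47 - 50 + 2 \left(-50\right)^{2}}{4 \cdot 2500}\right) - 29992\right) + 7316 = \left(\left(-677 + \frac{1}{4} \cdot \frac{1}{2500} \left(-47 - 50 + 2 \cdot 2500\right)\right) - 29992\right) + 7316 = \left(\left(-677 + \frac{1}{4} \cdot \frac{1}{2500} \left(-47 - 50 + 5000\right)\right) - 29992\right) + 7316 = \left(\left(-677 + \frac{1}{4} \cdot \frac{1}{2500} \cdot 4903\right) - 29992\right) + 7316 = \left(\left(-677 + \frac{4903}{10000}\right) - 29992\right) + 7316 = \left(- \frac{6765097}{10000} - 29992\right) + 7316 = - \frac{306685097}{10000} + 7316 = - \frac{233525097}{10000}$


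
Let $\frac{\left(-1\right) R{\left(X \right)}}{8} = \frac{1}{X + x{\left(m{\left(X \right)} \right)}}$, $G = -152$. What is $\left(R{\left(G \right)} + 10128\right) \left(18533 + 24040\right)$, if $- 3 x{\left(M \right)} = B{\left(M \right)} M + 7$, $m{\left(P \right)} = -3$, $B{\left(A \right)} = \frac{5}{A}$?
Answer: $\frac{5605359854}{13} \approx 4.3118 \cdot 10^{8}$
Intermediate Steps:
$x{\left(M \right)} = -4$ ($x{\left(M \right)} = - \frac{\frac{5}{M} M + 7}{3} = - \frac{5 + 7}{3} = \left(- \frac{1}{3}\right) 12 = -4$)
$R{\left(X \right)} = - \frac{8}{-4 + X}$ ($R{\left(X \right)} = - \frac{8}{X - 4} = - \frac{8}{-4 + X}$)
$\left(R{\left(G \right)} + 10128\right) \left(18533 + 24040\right) = \left(- \frac{8}{-4 - 152} + 10128\right) \left(18533 + 24040\right) = \left(- \frac{8}{-156} + 10128\right) 42573 = \left(\left(-8\right) \left(- \frac{1}{156}\right) + 10128\right) 42573 = \left(\frac{2}{39} + 10128\right) 42573 = \frac{394994}{39} \cdot 42573 = \frac{5605359854}{13}$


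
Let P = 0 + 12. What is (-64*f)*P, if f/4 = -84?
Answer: 258048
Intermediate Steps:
P = 12
f = -336 (f = 4*(-84) = -336)
(-64*f)*P = -64*(-336)*12 = 21504*12 = 258048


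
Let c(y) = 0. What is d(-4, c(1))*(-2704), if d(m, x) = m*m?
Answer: -43264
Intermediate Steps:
d(m, x) = m²
d(-4, c(1))*(-2704) = (-4)²*(-2704) = 16*(-2704) = -43264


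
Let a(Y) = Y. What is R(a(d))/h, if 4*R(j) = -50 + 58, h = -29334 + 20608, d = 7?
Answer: -1/4363 ≈ -0.00022920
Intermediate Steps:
h = -8726
R(j) = 2 (R(j) = (-50 + 58)/4 = (1/4)*8 = 2)
R(a(d))/h = 2/(-8726) = 2*(-1/8726) = -1/4363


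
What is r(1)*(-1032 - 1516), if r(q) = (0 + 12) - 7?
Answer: -12740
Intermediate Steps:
r(q) = 5 (r(q) = 12 - 7 = 5)
r(1)*(-1032 - 1516) = 5*(-1032 - 1516) = 5*(-2548) = -12740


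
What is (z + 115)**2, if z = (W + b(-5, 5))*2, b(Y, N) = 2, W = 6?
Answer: 17161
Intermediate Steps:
z = 16 (z = (6 + 2)*2 = 8*2 = 16)
(z + 115)**2 = (16 + 115)**2 = 131**2 = 17161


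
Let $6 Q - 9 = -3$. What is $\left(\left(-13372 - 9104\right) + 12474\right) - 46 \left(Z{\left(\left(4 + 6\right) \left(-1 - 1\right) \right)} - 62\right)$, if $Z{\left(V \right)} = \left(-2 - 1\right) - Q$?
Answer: $-6966$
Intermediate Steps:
$Q = 1$ ($Q = \frac{3}{2} + \frac{1}{6} \left(-3\right) = \frac{3}{2} - \frac{1}{2} = 1$)
$Z{\left(V \right)} = -4$ ($Z{\left(V \right)} = \left(-2 - 1\right) - 1 = -3 - 1 = -4$)
$\left(\left(-13372 - 9104\right) + 12474\right) - 46 \left(Z{\left(\left(4 + 6\right) \left(-1 - 1\right) \right)} - 62\right) = \left(\left(-13372 - 9104\right) + 12474\right) - 46 \left(-4 - 62\right) = \left(-22476 + 12474\right) - 46 \left(-66\right) = -10002 - -3036 = -10002 + 3036 = -6966$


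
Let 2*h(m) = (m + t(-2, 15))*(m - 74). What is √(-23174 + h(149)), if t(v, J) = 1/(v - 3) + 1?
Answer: I*√70226/2 ≈ 132.5*I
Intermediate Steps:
t(v, J) = 1 + 1/(-3 + v) (t(v, J) = 1/(-3 + v) + 1 = 1 + 1/(-3 + v))
h(m) = (-74 + m)*(⅘ + m)/2 (h(m) = ((m + (-2 - 2)/(-3 - 2))*(m - 74))/2 = ((m - 4/(-5))*(-74 + m))/2 = ((m - ⅕*(-4))*(-74 + m))/2 = ((m + ⅘)*(-74 + m))/2 = ((⅘ + m)*(-74 + m))/2 = ((-74 + m)*(⅘ + m))/2 = (-74 + m)*(⅘ + m)/2)
√(-23174 + h(149)) = √(-23174 + (-148/5 + (½)*149² - 183/5*149)) = √(-23174 + (-148/5 + (½)*22201 - 27267/5)) = √(-23174 + (-148/5 + 22201/2 - 27267/5)) = √(-23174 + 11235/2) = √(-35113/2) = I*√70226/2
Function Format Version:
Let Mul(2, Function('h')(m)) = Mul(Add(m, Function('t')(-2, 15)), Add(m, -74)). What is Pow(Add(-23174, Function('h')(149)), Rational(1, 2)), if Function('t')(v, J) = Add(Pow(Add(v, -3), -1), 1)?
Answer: Mul(Rational(1, 2), I, Pow(70226, Rational(1, 2))) ≈ Mul(132.50, I)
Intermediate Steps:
Function('t')(v, J) = Add(1, Pow(Add(-3, v), -1)) (Function('t')(v, J) = Add(Pow(Add(-3, v), -1), 1) = Add(1, Pow(Add(-3, v), -1)))
Function('h')(m) = Mul(Rational(1, 2), Add(-74, m), Add(Rational(4, 5), m)) (Function('h')(m) = Mul(Rational(1, 2), Mul(Add(m, Mul(Pow(Add(-3, -2), -1), Add(-2, -2))), Add(m, -74))) = Mul(Rational(1, 2), Mul(Add(m, Mul(Pow(-5, -1), -4)), Add(-74, m))) = Mul(Rational(1, 2), Mul(Add(m, Mul(Rational(-1, 5), -4)), Add(-74, m))) = Mul(Rational(1, 2), Mul(Add(m, Rational(4, 5)), Add(-74, m))) = Mul(Rational(1, 2), Mul(Add(Rational(4, 5), m), Add(-74, m))) = Mul(Rational(1, 2), Mul(Add(-74, m), Add(Rational(4, 5), m))) = Mul(Rational(1, 2), Add(-74, m), Add(Rational(4, 5), m)))
Pow(Add(-23174, Function('h')(149)), Rational(1, 2)) = Pow(Add(-23174, Add(Rational(-148, 5), Mul(Rational(1, 2), Pow(149, 2)), Mul(Rational(-183, 5), 149))), Rational(1, 2)) = Pow(Add(-23174, Add(Rational(-148, 5), Mul(Rational(1, 2), 22201), Rational(-27267, 5))), Rational(1, 2)) = Pow(Add(-23174, Add(Rational(-148, 5), Rational(22201, 2), Rational(-27267, 5))), Rational(1, 2)) = Pow(Add(-23174, Rational(11235, 2)), Rational(1, 2)) = Pow(Rational(-35113, 2), Rational(1, 2)) = Mul(Rational(1, 2), I, Pow(70226, Rational(1, 2)))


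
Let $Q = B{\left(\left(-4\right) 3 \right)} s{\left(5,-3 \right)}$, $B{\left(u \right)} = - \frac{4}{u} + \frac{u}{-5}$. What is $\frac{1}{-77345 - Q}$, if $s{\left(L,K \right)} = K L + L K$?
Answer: $- \frac{1}{77263} \approx -1.2943 \cdot 10^{-5}$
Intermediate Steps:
$s{\left(L,K \right)} = 2 K L$ ($s{\left(L,K \right)} = K L + K L = 2 K L$)
$B{\left(u \right)} = - \frac{4}{u} - \frac{u}{5}$ ($B{\left(u \right)} = - \frac{4}{u} + u \left(- \frac{1}{5}\right) = - \frac{4}{u} - \frac{u}{5}$)
$Q = -82$ ($Q = \left(- \frac{4}{\left(-4\right) 3} - \frac{\left(-4\right) 3}{5}\right) 2 \left(-3\right) 5 = \left(- \frac{4}{-12} - - \frac{12}{5}\right) \left(-30\right) = \left(\left(-4\right) \left(- \frac{1}{12}\right) + \frac{12}{5}\right) \left(-30\right) = \left(\frac{1}{3} + \frac{12}{5}\right) \left(-30\right) = \frac{41}{15} \left(-30\right) = -82$)
$\frac{1}{-77345 - Q} = \frac{1}{-77345 - -82} = \frac{1}{-77345 + 82} = \frac{1}{-77263} = - \frac{1}{77263}$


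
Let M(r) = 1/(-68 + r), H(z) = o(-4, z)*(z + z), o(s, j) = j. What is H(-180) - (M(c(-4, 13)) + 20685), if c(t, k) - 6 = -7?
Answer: 3043936/69 ≈ 44115.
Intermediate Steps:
c(t, k) = -1 (c(t, k) = 6 - 7 = -1)
H(z) = 2*z² (H(z) = z*(z + z) = z*(2*z) = 2*z²)
H(-180) - (M(c(-4, 13)) + 20685) = 2*(-180)² - (1/(-68 - 1) + 20685) = 2*32400 - (1/(-69) + 20685) = 64800 - (-1/69 + 20685) = 64800 - 1*1427264/69 = 64800 - 1427264/69 = 3043936/69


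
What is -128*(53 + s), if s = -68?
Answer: 1920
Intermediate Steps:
-128*(53 + s) = -128*(53 - 68) = -128*(-15) = 1920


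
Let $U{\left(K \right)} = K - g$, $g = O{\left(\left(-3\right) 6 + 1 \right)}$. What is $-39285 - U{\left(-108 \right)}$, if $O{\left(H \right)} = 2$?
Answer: $-39175$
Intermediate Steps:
$g = 2$
$U{\left(K \right)} = -2 + K$ ($U{\left(K \right)} = K - 2 = -2 + K$)
$-39285 - U{\left(-108 \right)} = -39285 - \left(-2 - 108\right) = -39285 - -110 = -39285 + 110 = -39175$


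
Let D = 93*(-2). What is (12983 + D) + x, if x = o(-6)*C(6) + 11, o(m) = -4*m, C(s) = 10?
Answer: 13048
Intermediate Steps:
D = -186
x = 251 (x = -4*(-6)*10 + 11 = 24*10 + 11 = 240 + 11 = 251)
(12983 + D) + x = (12983 - 186) + 251 = 12797 + 251 = 13048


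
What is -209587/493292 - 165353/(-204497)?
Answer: 38707399337/100876734124 ≈ 0.38371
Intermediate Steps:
-209587/493292 - 165353/(-204497) = -209587*1/493292 - 165353*(-1/204497) = -209587/493292 + 165353/204497 = 38707399337/100876734124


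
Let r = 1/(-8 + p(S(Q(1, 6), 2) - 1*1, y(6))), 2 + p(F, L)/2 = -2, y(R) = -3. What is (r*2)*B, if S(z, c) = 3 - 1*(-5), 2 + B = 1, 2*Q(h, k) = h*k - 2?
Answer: ⅛ ≈ 0.12500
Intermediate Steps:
Q(h, k) = -1 + h*k/2 (Q(h, k) = (h*k - 2)/2 = (-2 + h*k)/2 = -1 + h*k/2)
B = -1 (B = -2 + 1 = -1)
S(z, c) = 8 (S(z, c) = 3 + 5 = 8)
p(F, L) = -8 (p(F, L) = -4 + 2*(-2) = -4 - 4 = -8)
r = -1/16 (r = 1/(-8 - 8) = 1/(-16) = -1/16 ≈ -0.062500)
(r*2)*B = -1/16*2*(-1) = -⅛*(-1) = ⅛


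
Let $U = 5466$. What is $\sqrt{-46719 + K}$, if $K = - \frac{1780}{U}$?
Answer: $\frac{i \sqrt{348960145161}}{2733} \approx 216.15 i$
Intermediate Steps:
$K = - \frac{890}{2733}$ ($K = - \frac{1780}{5466} = \left(-1780\right) \frac{1}{5466} = - \frac{890}{2733} \approx -0.32565$)
$\sqrt{-46719 + K} = \sqrt{-46719 - \frac{890}{2733}} = \sqrt{- \frac{127683917}{2733}} = \frac{i \sqrt{348960145161}}{2733}$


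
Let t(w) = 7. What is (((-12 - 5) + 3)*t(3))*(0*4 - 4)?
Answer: 392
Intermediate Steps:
(((-12 - 5) + 3)*t(3))*(0*4 - 4) = (((-12 - 5) + 3)*7)*(0*4 - 4) = ((-17 + 3)*7)*(0 - 4) = -14*7*(-4) = -98*(-4) = 392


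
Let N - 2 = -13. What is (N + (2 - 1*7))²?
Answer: 256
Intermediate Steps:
N = -11 (N = 2 - 13 = -11)
(N + (2 - 1*7))² = (-11 + (2 - 1*7))² = (-11 + (2 - 7))² = (-11 - 5)² = (-16)² = 256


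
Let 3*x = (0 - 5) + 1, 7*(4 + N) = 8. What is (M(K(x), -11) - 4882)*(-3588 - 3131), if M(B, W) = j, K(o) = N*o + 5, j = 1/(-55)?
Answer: 1804125409/55 ≈ 3.2802e+7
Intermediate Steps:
N = -20/7 (N = -4 + (⅐)*8 = -4 + 8/7 = -20/7 ≈ -2.8571)
j = -1/55 ≈ -0.018182
x = -4/3 (x = ((0 - 5) + 1)/3 = (-5 + 1)/3 = (⅓)*(-4) = -4/3 ≈ -1.3333)
K(o) = 5 - 20*o/7 (K(o) = -20*o/7 + 5 = 5 - 20*o/7)
M(B, W) = -1/55
(M(K(x), -11) - 4882)*(-3588 - 3131) = (-1/55 - 4882)*(-3588 - 3131) = -268511/55*(-6719) = 1804125409/55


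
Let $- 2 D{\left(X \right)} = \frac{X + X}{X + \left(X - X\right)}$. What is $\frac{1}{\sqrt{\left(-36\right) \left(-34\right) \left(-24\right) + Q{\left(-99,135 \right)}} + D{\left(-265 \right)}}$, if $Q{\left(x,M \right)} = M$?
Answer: $- \frac{1}{29242} - \frac{171 i}{29242} \approx -3.4197 \cdot 10^{-5} - 0.0058478 i$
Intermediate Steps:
$D{\left(X \right)} = -1$ ($D{\left(X \right)} = - \frac{\left(X + X\right) \frac{1}{X + \left(X - X\right)}}{2} = - \frac{2 X \frac{1}{X + 0}}{2} = - \frac{2 X \frac{1}{X}}{2} = \left(- \frac{1}{2}\right) 2 = -1$)
$\frac{1}{\sqrt{\left(-36\right) \left(-34\right) \left(-24\right) + Q{\left(-99,135 \right)}} + D{\left(-265 \right)}} = \frac{1}{\sqrt{\left(-36\right) \left(-34\right) \left(-24\right) + 135} - 1} = \frac{1}{\sqrt{1224 \left(-24\right) + 135} - 1} = \frac{1}{\sqrt{-29376 + 135} - 1} = \frac{1}{\sqrt{-29241} - 1} = \frac{1}{171 i - 1} = \frac{1}{-1 + 171 i} = \frac{-1 - 171 i}{29242}$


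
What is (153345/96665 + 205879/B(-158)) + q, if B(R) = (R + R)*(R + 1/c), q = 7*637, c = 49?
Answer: 211143003709139/47291533948 ≈ 4464.7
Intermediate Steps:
q = 4459
B(R) = 2*R*(1/49 + R) (B(R) = (R + R)*(R + 1/49) = (2*R)*(R + 1/49) = (2*R)*(1/49 + R) = 2*R*(1/49 + R))
(153345/96665 + 205879/B(-158)) + q = (153345/96665 + 205879/(((2/49)*(-158)*(1 + 49*(-158))))) + 4459 = (153345*(1/96665) + 205879/(((2/49)*(-158)*(1 - 7742)))) + 4459 = (30669/19333 + 205879/(((2/49)*(-158)*(-7741)))) + 4459 = (30669/19333 + 205879/(2446156/49)) + 4459 = (30669/19333 + 205879*(49/2446156)) + 4459 = (30669/19333 + 10088071/2446156) + 4459 = 270053835007/47291533948 + 4459 = 211143003709139/47291533948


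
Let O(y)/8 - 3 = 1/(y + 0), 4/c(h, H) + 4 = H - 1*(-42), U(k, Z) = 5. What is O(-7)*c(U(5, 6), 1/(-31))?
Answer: 19840/8239 ≈ 2.4081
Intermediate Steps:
c(h, H) = 4/(38 + H) (c(h, H) = 4/(-4 + (H - 1*(-42))) = 4/(-4 + (H + 42)) = 4/(-4 + (42 + H)) = 4/(38 + H))
O(y) = 24 + 8/y (O(y) = 24 + 8/(y + 0) = 24 + 8/y)
O(-7)*c(U(5, 6), 1/(-31)) = (24 + 8/(-7))*(4/(38 + 1/(-31))) = (24 + 8*(-⅐))*(4/(38 - 1/31)) = (24 - 8/7)*(4/(1177/31)) = 160*(4*(31/1177))/7 = (160/7)*(124/1177) = 19840/8239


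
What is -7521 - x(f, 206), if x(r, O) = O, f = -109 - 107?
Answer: -7727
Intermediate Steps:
f = -216
-7521 - x(f, 206) = -7521 - 1*206 = -7521 - 206 = -7727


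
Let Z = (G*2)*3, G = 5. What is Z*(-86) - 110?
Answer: -2690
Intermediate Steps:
Z = 30 (Z = (5*2)*3 = 10*3 = 30)
Z*(-86) - 110 = 30*(-86) - 110 = -2580 - 110 = -2690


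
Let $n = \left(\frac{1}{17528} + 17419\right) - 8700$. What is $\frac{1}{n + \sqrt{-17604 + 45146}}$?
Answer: $\frac{2678745223224}{23347518003863761} - \frac{307230784 \sqrt{27542}}{23347518003863761} \approx 0.00011255$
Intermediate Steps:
$n = \frac{152826633}{17528}$ ($n = \left(\frac{1}{17528} + 17419\right) - 8700 = \frac{305320233}{17528} - 8700 = \frac{152826633}{17528} \approx 8719.0$)
$\frac{1}{n + \sqrt{-17604 + 45146}} = \frac{1}{\frac{152826633}{17528} + \sqrt{-17604 + 45146}} = \frac{1}{\frac{152826633}{17528} + \sqrt{27542}}$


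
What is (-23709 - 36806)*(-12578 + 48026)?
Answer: -2145135720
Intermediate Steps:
(-23709 - 36806)*(-12578 + 48026) = -60515*35448 = -2145135720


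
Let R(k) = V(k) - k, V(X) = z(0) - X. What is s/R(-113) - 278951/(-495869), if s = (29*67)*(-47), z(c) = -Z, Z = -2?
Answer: -45219652121/113058132 ≈ -399.97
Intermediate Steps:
z(c) = 2 (z(c) = -1*(-2) = 2)
s = -91321 (s = 1943*(-47) = -91321)
V(X) = 2 - X
R(k) = 2 - 2*k (R(k) = (2 - k) - k = 2 - 2*k)
s/R(-113) - 278951/(-495869) = -91321/(2 - 2*(-113)) - 278951/(-495869) = -91321/(2 + 226) - 278951*(-1/495869) = -91321/228 + 278951/495869 = -45219652121/113058132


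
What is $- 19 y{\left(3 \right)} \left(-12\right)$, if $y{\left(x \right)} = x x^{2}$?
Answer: $6156$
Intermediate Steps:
$y{\left(x \right)} = x^{3}$
$- 19 y{\left(3 \right)} \left(-12\right) = - 19 \cdot 3^{3} \left(-12\right) = \left(-19\right) 27 \left(-12\right) = \left(-513\right) \left(-12\right) = 6156$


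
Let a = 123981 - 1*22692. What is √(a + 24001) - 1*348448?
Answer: -348448 + √125290 ≈ -3.4809e+5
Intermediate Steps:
a = 101289 (a = 123981 - 22692 = 101289)
√(a + 24001) - 1*348448 = √(101289 + 24001) - 1*348448 = √125290 - 348448 = -348448 + √125290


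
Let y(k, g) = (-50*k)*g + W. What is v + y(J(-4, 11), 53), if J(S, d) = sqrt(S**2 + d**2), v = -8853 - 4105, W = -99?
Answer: -13057 - 2650*sqrt(137) ≈ -44074.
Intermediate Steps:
v = -12958
y(k, g) = -99 - 50*g*k (y(k, g) = (-50*k)*g - 99 = -50*g*k - 99 = -99 - 50*g*k)
v + y(J(-4, 11), 53) = -12958 + (-99 - 50*53*sqrt((-4)**2 + 11**2)) = -12958 + (-99 - 50*53*sqrt(16 + 121)) = -12958 + (-99 - 50*53*sqrt(137)) = -12958 + (-99 - 2650*sqrt(137)) = -13057 - 2650*sqrt(137)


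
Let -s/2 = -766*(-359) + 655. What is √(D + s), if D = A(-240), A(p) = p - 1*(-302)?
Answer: 2*I*√137809 ≈ 742.45*I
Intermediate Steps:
A(p) = 302 + p (A(p) = p + 302 = 302 + p)
s = -551298 (s = -2*(-766*(-359) + 655) = -2*(274994 + 655) = -2*275649 = -551298)
D = 62 (D = 302 - 240 = 62)
√(D + s) = √(62 - 551298) = √(-551236) = 2*I*√137809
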